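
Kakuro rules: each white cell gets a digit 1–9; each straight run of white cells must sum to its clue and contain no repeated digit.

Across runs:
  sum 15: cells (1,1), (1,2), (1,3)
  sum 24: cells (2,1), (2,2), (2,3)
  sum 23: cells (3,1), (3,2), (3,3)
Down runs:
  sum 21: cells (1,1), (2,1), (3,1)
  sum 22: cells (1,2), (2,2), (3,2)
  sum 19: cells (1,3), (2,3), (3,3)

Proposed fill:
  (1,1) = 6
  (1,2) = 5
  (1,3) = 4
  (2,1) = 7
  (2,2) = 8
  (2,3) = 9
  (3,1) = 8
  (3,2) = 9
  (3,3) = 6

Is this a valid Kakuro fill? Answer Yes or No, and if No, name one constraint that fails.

Across: 6+5+4=15; 7+8+9=24; 8+9+6=23. Down: 6+7+8=21; 5+8+9=22; 4+9+6=19. No digit repeats within any run.

Yes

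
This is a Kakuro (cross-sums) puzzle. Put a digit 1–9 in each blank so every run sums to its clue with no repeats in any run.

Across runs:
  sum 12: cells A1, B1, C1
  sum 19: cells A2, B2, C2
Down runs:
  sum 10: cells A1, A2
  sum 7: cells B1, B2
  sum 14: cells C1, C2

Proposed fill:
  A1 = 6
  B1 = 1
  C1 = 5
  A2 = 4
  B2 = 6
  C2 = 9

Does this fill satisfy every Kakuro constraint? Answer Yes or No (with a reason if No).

Across: 6+1+5=12; 4+6+9=19. Down: 6+4=10; 1+6=7; 5+9=14. No digit repeats within any run.

Yes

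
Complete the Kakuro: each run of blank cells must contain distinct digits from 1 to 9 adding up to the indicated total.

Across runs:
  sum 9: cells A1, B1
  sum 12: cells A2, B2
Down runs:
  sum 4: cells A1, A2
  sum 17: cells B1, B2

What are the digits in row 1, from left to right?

4 in 2 cells must be {1,3}; 17 in 2 cells must be {8,9}.
The 9 across and the 17 down share only 8, so B1 = 8.
The 12 across and the 4 down share only 3, so A2 = 3.
B2 = 12 − 3 = 9 completes the 12 across.
A1 = 9 − 8 = 1 completes the 9 across.

1 8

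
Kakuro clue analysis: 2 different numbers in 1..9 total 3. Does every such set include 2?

Yes

The only way to make 3 from 2 distinct digits is {1,2}, which contains 2.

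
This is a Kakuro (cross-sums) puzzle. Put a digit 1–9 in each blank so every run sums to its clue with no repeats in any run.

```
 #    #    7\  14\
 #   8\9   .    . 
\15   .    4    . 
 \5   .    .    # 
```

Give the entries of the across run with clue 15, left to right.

5 4 6

7 in 3 cells must be {1,2,4}.
No cell is forced outright now. R1C2 can only be 1 or 2 (the digits allowed by both its 9 across and its 7 down). If R1C2 = 2: then R1C3 would have to be in {7} for the 9 across but in {5,6,8,9} for the 14 down — contradiction. So R1C2 = 1.
R1C3 = 9 − 1 = 8 completes the 9 across.
R2C3 = 14 − 8 = 6 completes the 14 down.
R3C2 = 7 − 5 = 2 completes the 7 down.
R2C1 = 15 − 10 = 5 completes the 15 across.
R3C1 = 5 − 2 = 3 completes the 5 across.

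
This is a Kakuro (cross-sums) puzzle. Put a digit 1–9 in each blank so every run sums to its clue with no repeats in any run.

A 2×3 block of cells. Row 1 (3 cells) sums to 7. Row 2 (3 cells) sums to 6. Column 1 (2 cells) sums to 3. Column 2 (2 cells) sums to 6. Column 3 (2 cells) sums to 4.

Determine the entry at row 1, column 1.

7 in 3 cells must be {1,2,4}; 6 in 3 cells must be {1,2,3}; 3 in 2 cells must be {1,2}.
The 7 across and the 4 down share only 1, so (1,3) = 1.
(2,3) = 4 − 1 = 3 completes the 4 down.
Given what's placed, (1,1) must be 2 to fit the 7 across and 3 down.
(1,2) = 7 − 3 = 4 completes the 7 across.
(2,1) = 3 − 2 = 1 completes the 3 down.
(2,2) = 6 − 4 = 2 completes the 6 across.

2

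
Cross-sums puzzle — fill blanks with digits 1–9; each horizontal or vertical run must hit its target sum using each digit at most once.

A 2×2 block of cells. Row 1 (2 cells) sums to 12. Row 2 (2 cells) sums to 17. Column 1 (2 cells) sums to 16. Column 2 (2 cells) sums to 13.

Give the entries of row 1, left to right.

7, 5

17 in 2 cells must be {8,9}; 16 in 2 cells must be {7,9}.
The 17 across and the 16 down share only 9, so (2,1) = 9.
(2,2) = 17 − 9 = 8 completes the 17 across.
(1,1) = 16 − 9 = 7 completes the 16 down.
(1,2) = 12 − 7 = 5 completes the 12 across.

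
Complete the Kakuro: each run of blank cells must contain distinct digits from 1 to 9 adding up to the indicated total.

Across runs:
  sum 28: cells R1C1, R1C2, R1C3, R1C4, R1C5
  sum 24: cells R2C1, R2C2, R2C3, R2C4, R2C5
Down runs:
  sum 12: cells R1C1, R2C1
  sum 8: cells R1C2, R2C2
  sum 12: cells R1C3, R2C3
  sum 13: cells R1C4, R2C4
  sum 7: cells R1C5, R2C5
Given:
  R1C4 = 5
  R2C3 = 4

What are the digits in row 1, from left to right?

7, 2, 8, 5, 6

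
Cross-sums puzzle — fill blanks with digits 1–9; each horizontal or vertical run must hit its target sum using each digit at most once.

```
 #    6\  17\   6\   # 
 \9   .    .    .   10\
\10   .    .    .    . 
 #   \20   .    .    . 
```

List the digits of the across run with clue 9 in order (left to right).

10 in 4 cells must be {1,2,3,4}; 6 in 3 cells must be {1,2,3}.
Only 3 fits R3C3 under both its across sum 20 and down sum 6.
Nothing is forced directly, so branch on R3C2, whose candidates are 8 or 9. If R3C2 = 9: that forces R3C4 = 8, R2C4 = 2, R2C3 = 1, R1C3 = 2, R2C1 = 4 (and 1 more), after which R1C1 would have to be in {1,3,4,6} for the 9 across but in {2} for the 6 down — contradiction. So R3C2 = 8.
R3C4 = 20 − 11 = 9 completes the 20 across.
R2C4 = 10 − 9 = 1 completes the 10 down.
R2C3 = 2: the only remaining digit allowed by both the 10 across and the 6 down.
R1C3 = 6 − 5 = 1 completes the 6 down.
Given what's placed, R2C1 must be 4 to fit the 10 across and 6 down.
R2C2 = 10 − 7 = 3 completes the 10 across.
R1C1 = 6 − 4 = 2 completes the 6 down.
R1C2 = 9 − 3 = 6 completes the 9 across.

2 6 1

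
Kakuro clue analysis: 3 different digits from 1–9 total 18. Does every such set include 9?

No

Counterexample: {3,7,8} sums to 18 without using 9.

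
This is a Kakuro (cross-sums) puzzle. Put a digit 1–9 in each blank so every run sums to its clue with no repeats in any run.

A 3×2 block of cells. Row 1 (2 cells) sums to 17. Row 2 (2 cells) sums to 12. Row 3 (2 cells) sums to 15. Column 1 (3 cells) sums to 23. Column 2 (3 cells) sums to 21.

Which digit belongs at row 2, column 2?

17 in 2 cells must be {8,9}; 23 in 3 cells must be {6,8,9}.
Nothing is forced directly, so branch on (1,1), whose candidates are 8 or 9. If (1,1) = 8: that forces (1,2) = 9, (2,1) = 9, after which (2,2) would have to be in {3} for the 12 across but in {4,5,7,8} for the 21 down — contradiction. So (1,1) = 9.
(1,2) = 17 − 9 = 8 completes the 17 across.
Given what's placed, (2,1) must be 8 to fit the 12 across and 23 down.
(2,2) = 12 − 8 = 4 completes the 12 across.
(3,1) = 23 − 17 = 6 completes the 23 down.
(3,2) = 15 − 6 = 9 completes the 15 across.

4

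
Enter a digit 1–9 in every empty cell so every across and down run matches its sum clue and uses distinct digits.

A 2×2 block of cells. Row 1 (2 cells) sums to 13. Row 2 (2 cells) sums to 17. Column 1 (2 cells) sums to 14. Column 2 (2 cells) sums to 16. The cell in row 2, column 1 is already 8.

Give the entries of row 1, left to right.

6, 7

17 in 2 cells must be {8,9}; 16 in 2 cells must be {7,9}.
(1,1) = 14 − 8 = 6 completes the 14 down.
(1,2) = 13 − 6 = 7 completes the 13 across.
(2,2) = 17 − 8 = 9 completes the 17 across.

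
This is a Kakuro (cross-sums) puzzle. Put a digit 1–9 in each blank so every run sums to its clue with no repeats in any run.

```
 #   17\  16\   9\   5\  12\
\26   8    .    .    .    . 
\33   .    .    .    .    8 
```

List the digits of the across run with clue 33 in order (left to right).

17 in 2 cells must be {8,9}; 16 in 2 cells must be {7,9}.
R1C5 = 12 − 8 = 4 completes the 12 down.
R2C1 = 17 − 8 = 9 completes the 17 down.
Given what's placed, R2C2 must be 7 to fit the 33 across and 16 down.
R1C2 = 16 − 7 = 9 completes the 16 down.
No cell is forced outright now. R2C4 can only be 3 or 4 (the digits allowed by both its 33 across and its 5 down). If R2C4 = 4: then R1C4 would have to be in {2,3} for the 26 across but in {1} for the 5 down — contradiction. So R2C4 = 3.
R1C4 = 5 − 3 = 2 completes the 5 down.
R2C3 = 33 − 27 = 6 completes the 33 across.

9, 7, 6, 3, 8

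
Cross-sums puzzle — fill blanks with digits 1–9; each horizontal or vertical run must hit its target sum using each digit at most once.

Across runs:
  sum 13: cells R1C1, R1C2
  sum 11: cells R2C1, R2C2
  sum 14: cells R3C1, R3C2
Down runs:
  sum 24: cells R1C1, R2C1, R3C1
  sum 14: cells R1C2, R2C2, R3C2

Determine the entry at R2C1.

24 in 3 cells must be {7,8,9}.
Nothing is forced directly, so branch on R1C1, whose candidates are 7 or 8 or 9. If R1C1 = 8: that forces R1C2 = 5, R3C1 = 9, after which R3C2 would have to be in {5} for the 14 across but in {1,2,3,6,7,8} for the 14 down — contradiction. If R1C1 = 9: that forces R1C2 = 4, R3C1 = 8, after which R3C2 would have to be in {6} for the 14 across but in {1,2,3,7,8,9} for the 14 down — contradiction. So R1C1 = 7.
R1C2 = 13 − 7 = 6 completes the 13 across.
Given what's placed, R3C2 must be 5 to fit the 14 across and 14 down.
R2C2 = 14 − 11 = 3 completes the 14 down.
R3C1 = 14 − 5 = 9 completes the 14 across.
R2C1 = 11 − 3 = 8 completes the 11 across.

8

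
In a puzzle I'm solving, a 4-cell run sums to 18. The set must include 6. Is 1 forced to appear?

Counterexample: {2,3,6,7} sums to 18 under that restriction without using 1.

No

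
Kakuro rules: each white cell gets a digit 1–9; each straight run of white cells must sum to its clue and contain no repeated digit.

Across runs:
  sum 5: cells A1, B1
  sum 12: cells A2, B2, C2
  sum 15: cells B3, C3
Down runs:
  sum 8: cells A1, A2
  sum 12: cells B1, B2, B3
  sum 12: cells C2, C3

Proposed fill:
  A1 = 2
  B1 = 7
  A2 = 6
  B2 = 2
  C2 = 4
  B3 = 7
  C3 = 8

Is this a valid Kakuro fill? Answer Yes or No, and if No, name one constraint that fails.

No — the across run A1–B1 sums to 9, not 5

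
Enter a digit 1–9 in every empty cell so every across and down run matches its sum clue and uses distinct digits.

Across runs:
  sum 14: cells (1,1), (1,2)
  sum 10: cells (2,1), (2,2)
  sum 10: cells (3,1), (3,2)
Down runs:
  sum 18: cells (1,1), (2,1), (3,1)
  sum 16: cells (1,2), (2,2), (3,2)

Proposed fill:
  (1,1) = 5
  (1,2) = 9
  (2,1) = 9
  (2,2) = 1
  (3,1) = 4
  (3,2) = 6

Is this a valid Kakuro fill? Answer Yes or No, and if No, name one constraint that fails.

Yes

Across: 5+9=14; 9+1=10; 4+6=10. Down: 5+9+4=18; 9+1+6=16. No digit repeats within any run.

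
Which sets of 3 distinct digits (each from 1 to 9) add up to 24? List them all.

3 distinct digits from 1–9 sum between 6 and 24.
Only one set works: {7,8,9}.

{7,8,9}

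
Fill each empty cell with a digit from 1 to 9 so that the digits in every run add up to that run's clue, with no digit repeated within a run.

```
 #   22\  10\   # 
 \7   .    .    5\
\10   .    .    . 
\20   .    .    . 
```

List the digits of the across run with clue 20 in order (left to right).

Nothing is forced directly, so branch on R1C1, whose candidates are 5 or 6. If R1C1 = 5: that forces R1C2 = 2, after which R2C1 would have to be in {1,2,3,4,5,6,7} for the 10 across but in {8,9} for the 22 down — contradiction. So R1C1 = 6.
R1C2 = 7 − 6 = 1 completes the 7 across.
Given what's placed, R2C1 must be 7 to fit the 10 across and 22 down.
R2C2 = 2: the only remaining digit allowed by both the 10 across and the 10 down.
R2C3 = 10 − 9 = 1 completes the 10 across.
R3C1 = 22 − 13 = 9 completes the 22 down.
R3C2 = 10 − 3 = 7 completes the 10 down.
R3C3 = 20 − 16 = 4 completes the 20 across.

9 7 4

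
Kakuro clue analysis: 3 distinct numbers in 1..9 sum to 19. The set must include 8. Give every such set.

{2,8,9}; {4,7,8}; {5,6,8}

3 distinct digits from 1–9 sum between 6 and 24.
Keeping only sets containing 8.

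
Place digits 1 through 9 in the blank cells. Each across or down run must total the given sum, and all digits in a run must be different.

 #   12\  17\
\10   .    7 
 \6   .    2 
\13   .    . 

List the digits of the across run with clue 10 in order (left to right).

R1C1 = 10 − 7 = 3 completes the 10 across.
R2C1 = 6 − 2 = 4 completes the 6 across.
R3C1 = 12 − 7 = 5 completes the 12 down.
R3C2 = 13 − 5 = 8 completes the 13 across.

3, 7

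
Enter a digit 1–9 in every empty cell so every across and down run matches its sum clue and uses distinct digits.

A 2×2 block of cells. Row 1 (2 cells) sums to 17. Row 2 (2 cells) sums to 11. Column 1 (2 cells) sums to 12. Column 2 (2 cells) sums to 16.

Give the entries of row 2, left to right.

17 in 2 cells must be {8,9}; 16 in 2 cells must be {7,9}.
The 17 across and the 16 down share only 9, so (1,2) = 9.
(2,2) = 16 − 9 = 7 completes the 16 down.
(1,1) = 17 − 9 = 8 completes the 17 across.
(2,1) = 11 − 7 = 4 completes the 11 across.

4 7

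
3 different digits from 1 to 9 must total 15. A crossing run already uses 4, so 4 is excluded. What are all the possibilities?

3 distinct digits from 1–9 sum between 6 and 24.
Dropping sets that contain 4.

{1,5,9}; {1,6,8}; {2,5,8}; {2,6,7}; {3,5,7}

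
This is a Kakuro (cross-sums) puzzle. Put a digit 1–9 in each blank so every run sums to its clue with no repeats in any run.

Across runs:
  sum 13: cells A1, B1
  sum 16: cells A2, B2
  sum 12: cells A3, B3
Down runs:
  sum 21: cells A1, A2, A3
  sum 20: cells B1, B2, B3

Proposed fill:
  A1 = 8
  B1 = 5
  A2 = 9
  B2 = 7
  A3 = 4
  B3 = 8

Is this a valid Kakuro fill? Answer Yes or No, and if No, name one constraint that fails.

Across: 8+5=13; 9+7=16; 4+8=12. Down: 8+9+4=21; 5+7+8=20. No digit repeats within any run.

Yes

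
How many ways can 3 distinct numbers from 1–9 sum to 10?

4

3 distinct digits from 1–9 sum between 6 and 24.
Enumerating: {1,2,7}, {1,3,6}, {1,4,5}, {2,3,5}.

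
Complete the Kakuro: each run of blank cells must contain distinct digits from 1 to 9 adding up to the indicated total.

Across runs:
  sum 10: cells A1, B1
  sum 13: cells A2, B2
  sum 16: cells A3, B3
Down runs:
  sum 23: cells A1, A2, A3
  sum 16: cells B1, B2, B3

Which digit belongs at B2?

5

16 in 2 cells must be {7,9}; 23 in 3 cells must be {6,8,9}.
The 16 across and the 23 down share only 9, so A3 = 9.
B3 = 16 − 9 = 7 completes the 16 across.
Nothing is forced directly, so branch on A1, whose candidates are 6 or 8. If A1 = 8: then B1 would have to be in {2} for the 10 across but in {1,3,4,5,6,8} for the 16 down — contradiction. So A1 = 6.
B1 = 10 − 6 = 4 completes the 10 across.
A2 = 23 − 15 = 8 completes the 23 down.
B2 = 13 − 8 = 5 completes the 13 across.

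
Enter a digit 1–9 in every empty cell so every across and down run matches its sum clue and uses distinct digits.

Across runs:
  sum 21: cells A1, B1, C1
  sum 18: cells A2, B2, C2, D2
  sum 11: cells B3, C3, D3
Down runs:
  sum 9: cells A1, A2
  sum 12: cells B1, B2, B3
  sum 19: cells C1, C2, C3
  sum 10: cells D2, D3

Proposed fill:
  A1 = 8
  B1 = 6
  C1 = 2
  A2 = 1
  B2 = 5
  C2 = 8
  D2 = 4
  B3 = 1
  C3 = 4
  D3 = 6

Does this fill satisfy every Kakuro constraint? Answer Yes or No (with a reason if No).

No — the across run A1–C1 sums to 16, not 21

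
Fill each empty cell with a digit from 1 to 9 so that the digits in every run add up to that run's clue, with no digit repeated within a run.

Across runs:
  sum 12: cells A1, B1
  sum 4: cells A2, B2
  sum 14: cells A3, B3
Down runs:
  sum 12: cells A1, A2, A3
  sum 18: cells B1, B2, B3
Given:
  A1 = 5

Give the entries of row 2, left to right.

1 3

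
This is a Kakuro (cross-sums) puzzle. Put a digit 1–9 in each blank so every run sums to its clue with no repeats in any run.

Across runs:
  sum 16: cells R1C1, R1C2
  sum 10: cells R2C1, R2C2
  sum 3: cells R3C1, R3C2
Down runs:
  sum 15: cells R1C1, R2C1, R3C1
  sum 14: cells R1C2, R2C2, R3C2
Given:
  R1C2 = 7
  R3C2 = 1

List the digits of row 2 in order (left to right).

4 6

16 in 2 cells must be {7,9}; 3 in 2 cells must be {1,2}.
R1C1 = 16 − 7 = 9 completes the 16 across.
R2C2 = 14 − 8 = 6 completes the 14 down.
R3C1 = 3 − 1 = 2 completes the 3 across.
R2C1 = 10 − 6 = 4 completes the 10 across.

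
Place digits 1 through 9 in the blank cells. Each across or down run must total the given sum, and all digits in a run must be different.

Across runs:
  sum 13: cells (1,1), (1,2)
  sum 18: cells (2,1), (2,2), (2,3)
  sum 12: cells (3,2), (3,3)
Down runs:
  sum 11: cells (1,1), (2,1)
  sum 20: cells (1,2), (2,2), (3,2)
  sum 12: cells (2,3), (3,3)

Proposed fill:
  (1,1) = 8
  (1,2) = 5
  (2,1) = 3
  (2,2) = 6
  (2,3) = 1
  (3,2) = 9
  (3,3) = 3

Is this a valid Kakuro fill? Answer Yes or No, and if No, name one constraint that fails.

No — the across run (2,1)–(2,3) sums to 10, not 18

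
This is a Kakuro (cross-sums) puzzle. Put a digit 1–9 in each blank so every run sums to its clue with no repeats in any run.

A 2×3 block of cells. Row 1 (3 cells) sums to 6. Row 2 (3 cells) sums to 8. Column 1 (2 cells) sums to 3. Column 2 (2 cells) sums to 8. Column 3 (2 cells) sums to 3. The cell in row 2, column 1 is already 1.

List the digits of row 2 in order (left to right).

1 5 2

6 in 3 cells must be {1,2,3}; 3 in 2 cells must be {1,2}.
(1,1) = 3 − 1 = 2 completes the 3 down.
(1,3) = 1: the only remaining digit allowed by both the 6 across and the 3 down.
(2,3) = 3 − 1 = 2 completes the 3 down.
(1,2) = 6 − 3 = 3 completes the 6 across.
(2,2) = 8 − 3 = 5 completes the 8 across.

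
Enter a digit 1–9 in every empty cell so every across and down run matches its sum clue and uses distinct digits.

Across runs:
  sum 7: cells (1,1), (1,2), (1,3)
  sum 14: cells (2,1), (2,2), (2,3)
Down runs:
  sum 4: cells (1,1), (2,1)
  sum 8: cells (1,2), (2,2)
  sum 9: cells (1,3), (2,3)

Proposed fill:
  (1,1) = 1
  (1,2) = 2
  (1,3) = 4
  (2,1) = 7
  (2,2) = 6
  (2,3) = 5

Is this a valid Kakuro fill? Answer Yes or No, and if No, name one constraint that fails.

No — the down run (1,1)–(2,1) sums to 8, not 4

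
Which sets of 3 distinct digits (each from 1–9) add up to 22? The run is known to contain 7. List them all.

3 distinct digits from 1–9 sum between 6 and 24.
Keeping only sets containing 7.
Only one set works: {6,7,9}.

{6,7,9}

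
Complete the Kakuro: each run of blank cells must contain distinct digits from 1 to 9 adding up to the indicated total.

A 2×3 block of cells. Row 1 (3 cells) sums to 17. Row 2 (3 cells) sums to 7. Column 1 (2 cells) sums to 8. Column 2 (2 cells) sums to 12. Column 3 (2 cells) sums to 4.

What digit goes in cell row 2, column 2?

7 in 3 cells must be {1,2,4}; 4 in 2 cells must be {1,3}.
The 7 across and the 12 down share only 4, so (2,2) = 4.
Given what's placed, (2,3) must be 1 to fit the 7 across and 4 down.
(1,2) = 12 − 4 = 8 completes the 12 down.
(1,3) = 4 − 1 = 3 completes the 4 down.
(2,1) = 7 − 5 = 2 completes the 7 across.
(1,1) = 17 − 11 = 6 completes the 17 across.

4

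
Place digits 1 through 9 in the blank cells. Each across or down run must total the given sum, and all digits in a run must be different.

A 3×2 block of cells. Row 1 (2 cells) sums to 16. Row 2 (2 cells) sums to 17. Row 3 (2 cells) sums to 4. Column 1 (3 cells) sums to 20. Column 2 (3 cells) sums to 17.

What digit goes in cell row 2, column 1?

8

16 in 2 cells must be {7,9}; 17 in 2 cells must be {8,9}; 4 in 2 cells must be {1,3}.
The 4 across and the 20 down share only 3, so (3,1) = 3.
(3,2) = 4 − 3 = 1 completes the 4 across.
Given what's placed, (1,1) must be 9 to fit the 16 across and 20 down.
(1,2) = 16 − 9 = 7 completes the 16 across.
(2,1) = 20 − 12 = 8 completes the 20 down.
(2,2) = 17 − 8 = 9 completes the 17 across.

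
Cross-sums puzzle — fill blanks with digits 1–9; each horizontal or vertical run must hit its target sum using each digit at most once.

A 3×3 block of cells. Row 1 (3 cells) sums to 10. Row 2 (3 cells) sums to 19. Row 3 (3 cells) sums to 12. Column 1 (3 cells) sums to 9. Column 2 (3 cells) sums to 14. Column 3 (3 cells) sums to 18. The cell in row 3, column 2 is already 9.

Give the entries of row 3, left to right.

1, 9, 2

No cell is forced outright now. (3,3) can only be 1 or 2 (the digits allowed by both its 12 across and its 18 down). If (3,3) = 1: then (1,3) would have to be in {1,2,3,4,5,6,7} for the 10 across but in {8,9} for the 18 down — contradiction. So (3,3) = 2.
(1,3) = 7: the only remaining digit allowed by both the 10 across and the 18 down.
(2,3) = 18 − 9 = 9 completes the 18 down.
(3,1) = 12 − 11 = 1 completes the 12 across.
(1,1) = 2: the only remaining digit allowed by both the 10 across and the 9 down.
(1,2) = 10 − 9 = 1 completes the 10 across.
(2,1) = 9 − 3 = 6 completes the 9 down.
(2,2) = 19 − 15 = 4 completes the 19 across.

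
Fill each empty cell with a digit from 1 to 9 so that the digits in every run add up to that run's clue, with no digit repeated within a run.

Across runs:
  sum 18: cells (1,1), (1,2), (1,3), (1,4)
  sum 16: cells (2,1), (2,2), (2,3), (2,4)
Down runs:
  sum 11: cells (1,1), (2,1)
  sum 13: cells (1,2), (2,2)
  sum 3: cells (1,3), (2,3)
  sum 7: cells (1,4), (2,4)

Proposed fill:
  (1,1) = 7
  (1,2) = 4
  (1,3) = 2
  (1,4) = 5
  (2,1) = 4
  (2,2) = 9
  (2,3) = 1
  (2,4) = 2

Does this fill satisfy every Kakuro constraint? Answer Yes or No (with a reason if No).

Yes

Across: 7+4+2+5=18; 4+9+1+2=16. Down: 7+4=11; 4+9=13; 2+1=3; 5+2=7. No digit repeats within any run.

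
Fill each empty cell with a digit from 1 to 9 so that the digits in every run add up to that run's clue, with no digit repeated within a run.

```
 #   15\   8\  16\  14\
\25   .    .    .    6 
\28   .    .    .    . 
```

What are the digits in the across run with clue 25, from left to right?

9 3 7 6

16 in 2 cells must be {7,9}.
R2C4 = 14 − 6 = 8 completes the 14 down.
Nothing is forced directly, so branch on R1C3, whose candidates are 7 or 9. If R1C3 = 9: that forces R2C3 = 7, R2C1 = 9, after which R2C2 would have to be in {4} for the 28 across but in {1,2,3,5,6,7} for the 8 down — contradiction. So R1C3 = 7.
Given what's placed, R1C2 must be 3 to fit the 25 across and 8 down.
R2C2 = 8 − 3 = 5 completes the 8 down.
R2C3 = 16 − 7 = 9 completes the 16 down.
R1C1 = 25 − 16 = 9 completes the 25 across.
R2C1 = 28 − 22 = 6 completes the 28 across.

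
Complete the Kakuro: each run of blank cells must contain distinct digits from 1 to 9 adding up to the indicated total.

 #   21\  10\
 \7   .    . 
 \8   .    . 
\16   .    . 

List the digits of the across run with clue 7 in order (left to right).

5, 2

16 in 2 cells must be {7,9}.
The 16 across and the 10 down share only 7, so R3C2 = 7.
R3C1 = 16 − 7 = 9 completes the 16 across.
Nothing is forced directly, so branch on R1C1, whose candidates are 4 or 5. If R1C1 = 4: then R1C2 would have to be in {3} for the 7 across but in {1,2} for the 10 down — contradiction. So R1C1 = 5.
R1C2 = 7 − 5 = 2 completes the 7 across.
R2C1 = 21 − 14 = 7 completes the 21 down.
R2C2 = 8 − 7 = 1 completes the 8 across.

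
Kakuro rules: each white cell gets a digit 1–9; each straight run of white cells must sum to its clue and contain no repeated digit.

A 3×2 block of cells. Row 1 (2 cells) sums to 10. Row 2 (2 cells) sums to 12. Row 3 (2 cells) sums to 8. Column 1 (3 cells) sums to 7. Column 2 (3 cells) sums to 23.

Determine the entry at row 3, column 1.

2

7 in 3 cells must be {1,2,4}; 23 in 3 cells must be {6,8,9}.
The 12 across and the 7 down share only 4, so (2,1) = 4.
(2,2) = 12 − 4 = 8 completes the 12 across.
Given what's placed, (3,2) must be 6 to fit the 8 across and 23 down.
(1,2) = 23 − 14 = 9 completes the 23 down.
(3,1) = 8 − 6 = 2 completes the 8 across.
(1,1) = 10 − 9 = 1 completes the 10 across.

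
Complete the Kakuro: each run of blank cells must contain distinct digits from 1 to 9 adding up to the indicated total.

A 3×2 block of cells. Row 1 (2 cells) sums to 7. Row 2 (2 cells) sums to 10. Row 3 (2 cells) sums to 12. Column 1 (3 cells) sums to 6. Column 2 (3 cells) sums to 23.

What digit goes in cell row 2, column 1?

2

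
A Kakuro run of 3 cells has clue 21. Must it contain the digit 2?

No

Counterexample: {4,8,9} sums to 21 without using 2.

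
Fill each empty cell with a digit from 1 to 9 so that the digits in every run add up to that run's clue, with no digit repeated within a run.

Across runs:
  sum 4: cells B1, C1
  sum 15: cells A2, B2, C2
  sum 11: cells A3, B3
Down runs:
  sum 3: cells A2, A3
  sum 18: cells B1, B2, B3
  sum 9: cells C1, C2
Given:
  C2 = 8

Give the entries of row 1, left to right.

4 in 2 cells must be {1,3}; 3 in 2 cells must be {1,2}.
C1 = 9 − 8 = 1 completes the 9 down.
Intersecting the 11 across with the 3 down forces A3 = 2.
B3 = 11 − 2 = 9 completes the 11 across.
B1 = 4 − 1 = 3 completes the 4 across.
A2 = 3 − 2 = 1 completes the 3 down.
B2 = 15 − 9 = 6 completes the 15 across.

3 1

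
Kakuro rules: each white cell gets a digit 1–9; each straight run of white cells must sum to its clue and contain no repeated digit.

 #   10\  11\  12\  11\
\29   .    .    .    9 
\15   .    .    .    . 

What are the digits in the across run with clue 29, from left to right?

7, 5, 8, 9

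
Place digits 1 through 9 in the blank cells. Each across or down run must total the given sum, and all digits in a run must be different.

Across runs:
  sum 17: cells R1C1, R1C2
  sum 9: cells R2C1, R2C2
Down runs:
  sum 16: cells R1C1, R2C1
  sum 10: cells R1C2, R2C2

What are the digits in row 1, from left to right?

9 8

17 in 2 cells must be {8,9}; 16 in 2 cells must be {7,9}.
The 17 across and the 16 down share only 9, so R1C1 = 9.
R1C2 = 17 − 9 = 8 completes the 17 across.
R2C1 = 16 − 9 = 7 completes the 16 down.
R2C2 = 9 − 7 = 2 completes the 9 across.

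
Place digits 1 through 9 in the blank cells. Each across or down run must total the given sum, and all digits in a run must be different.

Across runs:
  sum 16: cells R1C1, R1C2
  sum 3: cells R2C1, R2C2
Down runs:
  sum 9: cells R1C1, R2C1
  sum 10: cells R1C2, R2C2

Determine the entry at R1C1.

7

16 in 2 cells must be {7,9}; 3 in 2 cells must be {1,2}.
The 16 across and the 9 down share only 7, so R1C1 = 7.
R1C2 = 16 − 7 = 9 completes the 16 across.
R2C1 = 9 − 7 = 2 completes the 9 down.
R2C2 = 3 − 2 = 1 completes the 3 across.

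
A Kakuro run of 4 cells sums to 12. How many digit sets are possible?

2

4 distinct digits from 1–9 sum between 10 and 30.
Enumerating: {1,2,3,6}, {1,2,4,5}.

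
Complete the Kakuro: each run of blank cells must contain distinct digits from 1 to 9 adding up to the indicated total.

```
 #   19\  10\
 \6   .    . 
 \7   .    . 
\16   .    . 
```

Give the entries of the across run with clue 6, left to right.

4, 2

16 in 2 cells must be {7,9}.
The 16 across and the 10 down share only 7, so R3C2 = 7.
R3C1 = 16 − 7 = 9 completes the 16 across.
Nothing is forced directly, so branch on R1C1, whose candidates are 2 or 4. If R1C1 = 2: then R1C2 would have to be in {4} for the 6 across but in {1,2} for the 10 down — contradiction. So R1C1 = 4.
R1C2 = 6 − 4 = 2 completes the 6 across.
R2C1 = 19 − 13 = 6 completes the 19 down.
R2C2 = 7 − 6 = 1 completes the 7 across.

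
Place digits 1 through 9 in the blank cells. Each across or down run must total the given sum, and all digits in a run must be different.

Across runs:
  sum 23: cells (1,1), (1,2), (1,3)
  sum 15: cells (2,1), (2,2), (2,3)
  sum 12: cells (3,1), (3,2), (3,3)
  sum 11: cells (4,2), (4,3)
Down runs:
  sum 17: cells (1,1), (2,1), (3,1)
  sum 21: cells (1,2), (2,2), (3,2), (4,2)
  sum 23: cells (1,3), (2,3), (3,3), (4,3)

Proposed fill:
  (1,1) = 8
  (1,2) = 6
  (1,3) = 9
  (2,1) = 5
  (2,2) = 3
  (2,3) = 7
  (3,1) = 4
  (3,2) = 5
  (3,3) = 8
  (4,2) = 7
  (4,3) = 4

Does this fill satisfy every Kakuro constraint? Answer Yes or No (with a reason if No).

No — the across run (3,1)–(3,3) sums to 17, not 12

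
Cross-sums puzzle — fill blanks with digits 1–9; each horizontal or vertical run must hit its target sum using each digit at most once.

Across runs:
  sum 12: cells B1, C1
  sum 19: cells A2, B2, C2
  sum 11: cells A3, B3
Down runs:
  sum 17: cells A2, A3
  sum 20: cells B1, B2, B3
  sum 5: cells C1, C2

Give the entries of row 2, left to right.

9 8 2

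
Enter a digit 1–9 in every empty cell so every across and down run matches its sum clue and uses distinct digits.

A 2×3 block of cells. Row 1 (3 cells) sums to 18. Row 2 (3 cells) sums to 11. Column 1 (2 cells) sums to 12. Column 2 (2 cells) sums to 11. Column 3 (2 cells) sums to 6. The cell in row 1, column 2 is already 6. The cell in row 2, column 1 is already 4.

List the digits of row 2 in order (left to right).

4 5 2

(1,1) = 12 − 4 = 8 completes the 12 down.
(1,3) = 18 − 14 = 4 completes the 18 across.
(2,2) = 11 − 6 = 5 completes the 11 down.
(2,3) = 11 − 9 = 2 completes the 11 across.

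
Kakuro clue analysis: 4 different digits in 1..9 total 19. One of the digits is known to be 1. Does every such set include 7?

No

Counterexample: {1,3,6,9} sums to 19 under that restriction without using 7.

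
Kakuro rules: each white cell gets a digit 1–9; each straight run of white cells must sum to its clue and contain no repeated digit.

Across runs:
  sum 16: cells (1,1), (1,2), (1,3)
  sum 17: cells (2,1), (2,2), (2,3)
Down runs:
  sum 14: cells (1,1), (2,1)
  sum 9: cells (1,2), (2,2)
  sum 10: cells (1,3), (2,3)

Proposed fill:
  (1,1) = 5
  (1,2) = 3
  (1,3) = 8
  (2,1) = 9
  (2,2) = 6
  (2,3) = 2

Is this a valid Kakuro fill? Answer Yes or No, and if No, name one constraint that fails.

Across: 5+3+8=16; 9+6+2=17. Down: 5+9=14; 3+6=9; 8+2=10. No digit repeats within any run.

Yes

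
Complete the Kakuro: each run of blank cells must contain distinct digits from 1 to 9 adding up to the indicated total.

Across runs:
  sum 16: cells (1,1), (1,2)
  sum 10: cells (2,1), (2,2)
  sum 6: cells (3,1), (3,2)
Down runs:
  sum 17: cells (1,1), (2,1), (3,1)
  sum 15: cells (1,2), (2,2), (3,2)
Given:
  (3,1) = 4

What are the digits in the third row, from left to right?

4 2

16 in 2 cells must be {7,9}.
(1,1) = 7: the only remaining digit allowed by both the 16 across and the 17 down.
(1,2) = 16 − 7 = 9 completes the 16 across.
(2,1) = 17 − 11 = 6 completes the 17 down.
(2,2) = 10 − 6 = 4 completes the 10 across.
(3,2) = 6 − 4 = 2 completes the 6 across.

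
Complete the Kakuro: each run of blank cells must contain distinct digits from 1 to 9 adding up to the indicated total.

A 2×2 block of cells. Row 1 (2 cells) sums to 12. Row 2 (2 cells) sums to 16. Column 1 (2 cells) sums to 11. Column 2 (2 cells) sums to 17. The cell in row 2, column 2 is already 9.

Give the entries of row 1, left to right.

4, 8

16 in 2 cells must be {7,9}; 17 in 2 cells must be {8,9}.
(1,2) = 17 − 9 = 8 completes the 17 down.
(2,1) = 16 − 9 = 7 completes the 16 across.
(1,1) = 12 − 8 = 4 completes the 12 across.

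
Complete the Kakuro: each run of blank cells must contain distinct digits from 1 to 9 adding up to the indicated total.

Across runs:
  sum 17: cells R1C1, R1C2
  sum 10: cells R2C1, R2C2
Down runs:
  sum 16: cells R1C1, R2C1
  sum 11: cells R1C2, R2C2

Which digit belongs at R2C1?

17 in 2 cells must be {8,9}; 16 in 2 cells must be {7,9}.
The 17 across and the 16 down share only 9, so R1C1 = 9.
R1C2 = 17 − 9 = 8 completes the 17 across.
R2C1 = 16 − 9 = 7 completes the 16 down.
R2C2 = 10 − 7 = 3 completes the 10 across.

7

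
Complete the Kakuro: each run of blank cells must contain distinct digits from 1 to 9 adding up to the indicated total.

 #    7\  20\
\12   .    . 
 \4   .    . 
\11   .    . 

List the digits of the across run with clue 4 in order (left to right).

1 3

4 in 2 cells must be {1,3}; 7 in 3 cells must be {1,2,4}.
The 12 across and the 7 down share only 4, so R1C1 = 4.
R1C2 = 12 − 4 = 8 completes the 12 across.
Given what's placed, R2C1 must be 1 to fit the 4 across and 7 down.
R2C2 = 4 − 1 = 3 completes the 4 across.
R3C1 = 7 − 5 = 2 completes the 7 down.
R3C2 = 11 − 2 = 9 completes the 11 across.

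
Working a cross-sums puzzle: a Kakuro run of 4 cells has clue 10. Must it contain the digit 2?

The only way to make 10 from 4 distinct digits is {1,2,3,4}, which contains 2.

Yes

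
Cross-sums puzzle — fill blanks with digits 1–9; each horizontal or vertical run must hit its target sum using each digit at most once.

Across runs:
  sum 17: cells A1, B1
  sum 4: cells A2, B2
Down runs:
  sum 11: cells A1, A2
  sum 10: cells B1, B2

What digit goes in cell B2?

1

17 in 2 cells must be {8,9}; 4 in 2 cells must be {1,3}.
The 4 across and the 11 down share only 3, so A2 = 3.
B2 = 4 − 3 = 1 completes the 4 across.
A1 = 11 − 3 = 8 completes the 11 down.
B1 = 17 − 8 = 9 completes the 17 across.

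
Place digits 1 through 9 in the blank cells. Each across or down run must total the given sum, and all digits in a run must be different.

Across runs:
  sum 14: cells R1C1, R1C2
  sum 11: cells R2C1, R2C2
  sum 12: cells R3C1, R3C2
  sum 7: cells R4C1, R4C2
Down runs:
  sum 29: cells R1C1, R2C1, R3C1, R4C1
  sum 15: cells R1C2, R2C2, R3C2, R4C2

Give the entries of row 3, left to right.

29 in 4 cells must be {5,7,8,9}.
Only 5 fits R4C1 under both its across sum 7 and down sum 29.
R4C2 = 7 − 5 = 2 completes the 7 across.
Nothing is forced directly, so branch on R1C1, whose candidates are 8 or 9. If R1C1 = 9: that forces R1C2 = 5, R2C2 = 7, after which R3C2 would have to be in {3,4,5,7,8,9} for the 12 across but in {1} for the 15 down — contradiction. So R1C1 = 8.
R1C2 = 14 − 8 = 6 completes the 14 across.
No cell is forced outright now. R2C1 can only be 7 or 9 (the digits allowed by both its 11 across and its 29 down). If R2C1 = 9: then R2C2 would have to be in {2} for the 11 across but in {3,4} for the 15 down — contradiction. So R2C1 = 7.
R2C2 = 11 − 7 = 4 completes the 11 across.
R3C1 = 29 − 20 = 9 completes the 29 down.
R3C2 = 12 − 9 = 3 completes the 12 across.

9, 3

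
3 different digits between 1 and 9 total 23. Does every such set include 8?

The only way to make 23 from 3 distinct digits is {6,8,9}, which contains 8.

Yes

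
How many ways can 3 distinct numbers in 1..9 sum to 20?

4

3 distinct digits from 1–9 sum between 6 and 24.
Enumerating: {3,8,9}, {4,7,9}, {5,6,9}, {5,7,8}.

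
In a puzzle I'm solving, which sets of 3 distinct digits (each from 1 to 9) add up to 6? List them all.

{1,2,3}

3 distinct digits from 1–9 sum between 6 and 24.
Only one set works: {1,2,3}.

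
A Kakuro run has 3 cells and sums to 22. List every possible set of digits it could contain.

3 distinct digits from 1–9 sum between 6 and 24.

{5,8,9}; {6,7,9}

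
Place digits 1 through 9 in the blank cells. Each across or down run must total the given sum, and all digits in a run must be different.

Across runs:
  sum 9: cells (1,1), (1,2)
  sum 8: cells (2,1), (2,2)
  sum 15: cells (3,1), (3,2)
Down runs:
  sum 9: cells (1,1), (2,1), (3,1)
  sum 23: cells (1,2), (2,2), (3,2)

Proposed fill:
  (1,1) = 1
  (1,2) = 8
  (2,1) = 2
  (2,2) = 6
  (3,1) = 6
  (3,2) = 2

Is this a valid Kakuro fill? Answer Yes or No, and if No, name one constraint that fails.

No — the across run (3,1)–(3,2) sums to 8, not 15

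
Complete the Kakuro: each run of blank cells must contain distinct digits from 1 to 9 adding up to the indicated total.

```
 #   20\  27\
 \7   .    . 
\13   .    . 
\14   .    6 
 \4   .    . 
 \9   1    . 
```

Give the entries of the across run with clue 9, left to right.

4 in 2 cells must be {1,3}.
R3C1 = 14 − 6 = 8 completes the 14 across.
R4C1 = 3: the only remaining digit allowed by both the 4 across and the 20 down.
R4C2 = 4 − 3 = 1 completes the 4 across.
R5C2 = 9 − 1 = 8 completes the 9 across.

1 8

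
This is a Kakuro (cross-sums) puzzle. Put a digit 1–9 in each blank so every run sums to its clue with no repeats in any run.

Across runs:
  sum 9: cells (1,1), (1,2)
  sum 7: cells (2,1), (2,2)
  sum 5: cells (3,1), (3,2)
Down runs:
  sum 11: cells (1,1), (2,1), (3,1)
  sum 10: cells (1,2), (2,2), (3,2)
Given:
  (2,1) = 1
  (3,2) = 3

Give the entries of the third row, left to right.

2 3

(2,2) = 7 − 1 = 6 completes the 7 across.
(3,1) = 5 − 3 = 2 completes the 5 across.
(1,1) = 11 − 3 = 8 completes the 11 down.
(1,2) = 9 − 8 = 1 completes the 9 across.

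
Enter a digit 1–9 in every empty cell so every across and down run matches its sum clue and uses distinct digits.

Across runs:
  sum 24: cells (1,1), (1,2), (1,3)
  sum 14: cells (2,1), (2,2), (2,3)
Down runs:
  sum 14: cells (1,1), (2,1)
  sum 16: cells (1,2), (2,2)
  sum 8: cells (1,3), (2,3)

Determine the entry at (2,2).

7

24 in 3 cells must be {7,8,9}; 16 in 2 cells must be {7,9}.
The 24 across and the 8 down share only 7, so (1,3) = 7.
(2,3) = 8 − 7 = 1 completes the 8 down.
Given what's placed, (1,2) must be 9 to fit the 24 across and 16 down.
(2,2) = 16 − 9 = 7 completes the 16 down.
(1,1) = 24 − 16 = 8 completes the 24 across.
(2,1) = 14 − 8 = 6 completes the 14 across.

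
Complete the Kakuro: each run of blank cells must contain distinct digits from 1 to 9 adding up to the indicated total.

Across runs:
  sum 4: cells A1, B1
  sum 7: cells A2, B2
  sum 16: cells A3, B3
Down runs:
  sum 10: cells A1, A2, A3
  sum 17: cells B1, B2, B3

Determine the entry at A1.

1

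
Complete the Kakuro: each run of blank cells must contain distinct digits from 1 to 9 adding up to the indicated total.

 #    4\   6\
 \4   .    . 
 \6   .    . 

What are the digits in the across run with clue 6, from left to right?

1, 5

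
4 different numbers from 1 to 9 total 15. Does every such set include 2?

Counterexample: {1,3,4,7} sums to 15 without using 2.

No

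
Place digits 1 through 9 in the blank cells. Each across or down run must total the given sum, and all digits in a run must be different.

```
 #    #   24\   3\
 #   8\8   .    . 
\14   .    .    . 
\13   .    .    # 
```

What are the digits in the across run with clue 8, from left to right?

7, 1

24 in 3 cells must be {7,8,9}; 3 in 2 cells must be {1,2}.
The 8 across and the 24 down share only 7, so R1C2 = 7.
R1C3 = 8 − 7 = 1 completes the 8 across.
R2C3 = 3 − 1 = 2 completes the 3 down.
No cell is forced outright now. R2C2 can only be 8 or 9 (the digits allowed by both its 14 across and its 24 down). If R2C2 = 8: then R2C1 would have to be in {4} for the 14 across but in {1,2,3,5,6,7} for the 8 down — contradiction. So R2C2 = 9.
R2C1 = 14 − 11 = 3 completes the 14 across.
R3C1 = 8 − 3 = 5 completes the 8 down.
R3C2 = 13 − 5 = 8 completes the 13 across.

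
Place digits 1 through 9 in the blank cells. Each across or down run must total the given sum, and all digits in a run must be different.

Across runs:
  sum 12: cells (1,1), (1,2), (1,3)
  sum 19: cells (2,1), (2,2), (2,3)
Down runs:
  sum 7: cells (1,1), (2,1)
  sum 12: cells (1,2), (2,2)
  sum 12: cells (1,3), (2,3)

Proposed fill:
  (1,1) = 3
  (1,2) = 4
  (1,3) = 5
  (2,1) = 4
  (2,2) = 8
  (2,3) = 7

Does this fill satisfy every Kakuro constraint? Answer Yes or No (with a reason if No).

Yes

Across: 3+4+5=12; 4+8+7=19. Down: 3+4=7; 4+8=12; 5+7=12. No digit repeats within any run.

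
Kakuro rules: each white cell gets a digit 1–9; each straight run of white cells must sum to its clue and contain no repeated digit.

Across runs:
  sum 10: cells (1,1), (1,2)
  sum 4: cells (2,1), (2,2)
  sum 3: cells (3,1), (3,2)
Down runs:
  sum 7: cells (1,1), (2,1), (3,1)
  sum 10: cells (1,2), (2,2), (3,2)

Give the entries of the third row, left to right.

4 in 2 cells must be {1,3}; 3 in 2 cells must be {1,2}; 7 in 3 cells must be {1,2,4}.
The 4 across and the 7 down share only 1, so (2,1) = 1.
(2,2) = 4 − 1 = 3 completes the 4 across.
Given what's placed, (3,1) must be 2 to fit the 3 across and 7 down.
(3,2) = 3 − 2 = 1 completes the 3 across.
(1,1) = 7 − 3 = 4 completes the 7 down.
(1,2) = 10 − 4 = 6 completes the 10 across.

2 1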